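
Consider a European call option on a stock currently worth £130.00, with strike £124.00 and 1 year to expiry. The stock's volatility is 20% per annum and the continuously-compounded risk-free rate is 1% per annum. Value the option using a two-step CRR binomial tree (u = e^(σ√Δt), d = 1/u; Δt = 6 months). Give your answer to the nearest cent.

CRR parameters: u = e^(σ√Δt) = e^(0.2·√0.5) = 1.1519, d = 1/u = 0.8681
Per-period rate: rΔt = 0.01·0.5 = 0.005, so R = e^0.005 = 1.0050
Risk-neutral probability p = (e^0.005 − 0.8681)/(1.1519 − 0.8681) = 0.1369/0.2838 = 0.4824
Terminal stock prices: S_uu = 172.5, S_ud = 130, S_dd = 97.97
Terminal payoffs (S − K): max(48.5, 0) = 48.5, max(6, 0) = 6, max(-26.03, 0) = 0
Node u (S = 149.7): V_u = e^(−0.005)·[0.4824·48.4965 + 0.5176·6.0000] = 26.3667
Node d (S = 112.9): V_d = e^(−0.005)·[0.4824·6.0000 + 0.5176·0.0000] = 2.8798
Node 0 (S = 130): V_0 = e^(−0.005)·[0.4824·26.3667 + 0.5176·2.8798] = 14.1382

£14.14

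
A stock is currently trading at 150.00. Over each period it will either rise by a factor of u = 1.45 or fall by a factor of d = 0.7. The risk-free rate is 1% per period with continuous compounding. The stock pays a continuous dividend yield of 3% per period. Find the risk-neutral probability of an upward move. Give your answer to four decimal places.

p = 0.3736

Per-period risk-free factor R = e^0.01 = 1.0101; dividend-adjusted growth = e^(0.01−0.03) = 0.9802.
Risk-neutral probability p = (0.9802 − 0.7)/(1.45 − 0.7) = 0.2802/0.7500 = 0.3736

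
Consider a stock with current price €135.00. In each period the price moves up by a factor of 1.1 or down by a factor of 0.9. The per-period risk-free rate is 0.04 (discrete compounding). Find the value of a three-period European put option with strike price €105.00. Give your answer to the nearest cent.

Risk-neutral probability p = (1 + 0.04 − 0.9)/(1.1 − 0.9) = 0.1400/0.2000 = 0.7000
Terminal stock prices: S_uuu = 179.7, S_uud = 147, S_udd = 120.3, S_ddd = 98.42
Terminal payoffs (K − S): max(-74.69, 0) = 0, max(-42.02, 0) = 0, max(-15.29, 0) = 0, max(6.585, 0) = 6.585
Node uu (S = 163.4): V_uu = 1/1.04·[0.7000·0.0000 + 0.3000·0.0000] = 0.0000
Node ud (S = 133.7): V_ud = 1/1.04·[0.7000·0.0000 + 0.3000·0.0000] = 0.0000
Node dd (S = 109.4): V_dd = 1/1.04·[0.7000·0.0000 + 0.3000·6.5850] = 1.8995
Node u (S = 148.5): V_u = 1/1.04·[0.7000·0.0000 + 0.3000·0.0000] = 0.0000
Node d (S = 121.5): V_d = 1/1.04·[0.7000·0.0000 + 0.3000·1.8995] = 0.5479
Node 0 (S = 135): V_0 = 1/1.04·[0.7000·0.0000 + 0.3000·0.5479] = 0.1581

€0.16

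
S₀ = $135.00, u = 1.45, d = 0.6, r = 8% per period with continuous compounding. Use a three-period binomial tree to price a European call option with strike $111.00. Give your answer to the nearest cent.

$62.98

Risk-neutral probability p = (e^0.08 − 0.6)/(1.45 − 0.6) = 0.4833/0.8500 = 0.5686
Terminal stock prices: S_uuu = 411.6, S_uud = 170.3, S_udd = 70.47, S_ddd = 29.16
Terminal payoffs (S − K): max(300.6, 0) = 300.6, max(59.3, 0) = 59.3, max(-40.53, 0) = 0, max(-81.84, 0) = 0
Node uu (S = 283.8): V_uu = e^(−0.08)·[0.5686·300.5644 + 0.4314·59.3025] = 181.3716
Node ud (S = 117.4): V_ud = e^(−0.08)·[0.5686·59.3025 + 0.4314·0.0000] = 31.1255
Node dd (S = 48.6): V_dd = e^(−0.08)·[0.5686·0.0000 + 0.4314·0.0000] = 0.0000
Node u (S = 195.8): V_u = e^(−0.08)·[0.5686·181.3716 + 0.4314·31.1255] = 107.5905
Node d (S = 81): V_d = e^(−0.08)·[0.5686·31.1255 + 0.4314·0.0000] = 16.3365
Node 0 (S = 135): V_0 = e^(−0.08)·[0.5686·107.5905 + 0.4314·16.3365] = 62.9759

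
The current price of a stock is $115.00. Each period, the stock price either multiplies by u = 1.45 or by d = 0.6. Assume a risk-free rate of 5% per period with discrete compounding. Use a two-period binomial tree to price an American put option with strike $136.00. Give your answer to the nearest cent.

$38.15

Risk-neutral probability p = (1 + 0.05 − 0.6)/(1.45 − 0.6) = 0.4500/0.8500 = 0.5294
Terminal stock prices: S_uu = 241.8, S_ud = 100, S_dd = 41.4
Terminal payoffs (K − S): max(-105.8, 0) = 0, max(35.95, 0) = 35.95, max(94.6, 0) = 94.6
Node u (S = 166.8): continuation = 1/1.05·[0.5294·0.0000 + 0.4706·35.9500] = 16.1120; exercise value = 0.0000 ≤ continuation, so V_u = 16.1120
Node d (S = 69): continuation = 1/1.05·[0.5294·35.9500 + 0.4706·94.6000] = 60.5238; exercise value = 67.0000 > continuation, so V_d = 67.0000 (exercise)
Node 0 (S = 115): continuation = 1/1.05·[0.5294·16.1120 + 0.4706·67.0000] = 38.1517; exercise value = 21.0000 ≤ continuation, so V_0 = 38.1517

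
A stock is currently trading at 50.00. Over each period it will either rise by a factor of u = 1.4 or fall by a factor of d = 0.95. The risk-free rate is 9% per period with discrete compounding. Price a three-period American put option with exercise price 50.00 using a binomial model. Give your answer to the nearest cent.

1.95

Risk-neutral probability p = (1 + 0.09 − 0.95)/(1.4 − 0.95) = 0.1400/0.4500 = 0.3111
Terminal stock prices: S_uuu = 137.2, S_uud = 93.1, S_udd = 63.17, S_ddd = 42.87
Terminal payoffs (K − S): max(-87.2, 0) = 0, max(-43.1, 0) = 0, max(-13.17, 0) = 0, max(7.131, 0) = 7.131
Node uu (S = 98): continuation = 1/1.09·[0.3111·0.0000 + 0.6889·0.0000] = 0.0000; exercise value = 0.0000 ≤ continuation, so V_uu = 0.0000
Node ud (S = 66.5): continuation = 1/1.09·[0.3111·0.0000 + 0.6889·0.0000] = 0.0000; exercise value = 0.0000 ≤ continuation, so V_ud = 0.0000
Node dd (S = 45.12): continuation = 1/1.09·[0.3111·0.0000 + 0.6889·7.1313] = 4.5070; exercise value = 4.8750 > continuation, so V_dd = 4.8750 (exercise)
Node u (S = 70): continuation = 1/1.09·[0.3111·0.0000 + 0.6889·0.0000] = 0.0000; exercise value = 0.0000 ≤ continuation, so V_u = 0.0000
Node d (S = 47.5): continuation = 1/1.09·[0.3111·0.0000 + 0.6889·4.8750] = 3.0810; exercise value = 2.5000 ≤ continuation, so V_d = 3.0810
Node 0 (S = 50): continuation = 1/1.09·[0.3111·0.0000 + 0.6889·3.0810] = 1.9472; exercise value = 0.0000 ≤ continuation, so V_0 = 1.9472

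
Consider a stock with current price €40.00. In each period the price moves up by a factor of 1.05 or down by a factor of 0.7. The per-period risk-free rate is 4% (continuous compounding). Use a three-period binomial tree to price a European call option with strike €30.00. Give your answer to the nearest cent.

€13.41

Risk-neutral probability p = (e^0.04 − 0.7)/(1.05 − 0.7) = 0.3408/0.3500 = 0.9737
Terminal stock prices: S_uuu = 46.31, S_uud = 30.87, S_udd = 20.58, S_ddd = 13.72
Terminal payoffs (S − K): max(16.31, 0) = 16.31, max(0.87, 0) = 0.87, max(-9.42, 0) = 0, max(-16.28, 0) = 0
Node uu (S = 44.1): V_uu = e^(−0.04)·[0.9737·16.3050 + 0.0263·0.8700] = 15.2763
Node ud (S = 29.4): V_ud = e^(−0.04)·[0.9737·0.8700 + 0.0263·0.0000] = 0.8139
Node dd (S = 19.6): V_dd = e^(−0.04)·[0.9737·0.0000 + 0.0263·0.0000] = 0.0000
Node u (S = 42): V_u = e^(−0.04)·[0.9737·15.2763 + 0.0263·0.8139] = 14.3125
Node d (S = 28): V_d = e^(−0.04)·[0.9737·0.8139 + 0.0263·0.0000] = 0.7615
Node 0 (S = 40): V_0 = e^(−0.04)·[0.9737·14.3125 + 0.0263·0.7615] = 13.4095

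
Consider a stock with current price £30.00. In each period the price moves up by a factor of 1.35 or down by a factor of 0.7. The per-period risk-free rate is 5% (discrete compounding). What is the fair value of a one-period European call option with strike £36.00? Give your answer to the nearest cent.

£2.31

Risk-neutral probability p = (1 + 0.05 − 0.7)/(1.35 − 0.7) = 0.3500/0.6500 = 0.5385
Terminal stock prices: S_u = 40.5, S_d = 21
Terminal payoffs (S − K): max(4.5, 0) = 4.5, max(-15, 0) = 0
Node 0 (S = 30): V_0 = 1/1.05·[0.5385·4.5000 + 0.4615·0.0000] = 2.3077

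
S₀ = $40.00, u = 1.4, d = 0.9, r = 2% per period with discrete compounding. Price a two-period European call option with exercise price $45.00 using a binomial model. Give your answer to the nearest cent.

$3.74

Risk-neutral probability p = (1 + 0.02 − 0.9)/(1.4 − 0.9) = 0.1200/0.5000 = 0.2400
Terminal stock prices: S_uu = 78.4, S_ud = 50.4, S_dd = 32.4
Terminal payoffs (S − K): max(33.4, 0) = 33.4, max(5.4, 0) = 5.4, max(-12.6, 0) = 0
Node u (S = 56): V_u = 1/1.02·[0.2400·33.4000 + 0.7600·5.4000] = 11.8824
Node d (S = 36): V_d = 1/1.02·[0.2400·5.4000 + 0.7600·0.0000] = 1.2706
Node 0 (S = 40): V_0 = 1/1.02·[0.2400·11.8824 + 0.7600·1.2706] = 3.7426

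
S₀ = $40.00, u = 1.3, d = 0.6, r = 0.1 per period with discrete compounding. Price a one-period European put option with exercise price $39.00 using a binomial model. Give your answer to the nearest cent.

Risk-neutral probability p = (1 + 0.1 − 0.6)/(1.3 − 0.6) = 0.5000/0.7000 = 0.7143
Terminal stock prices: S_u = 52, S_d = 24
Terminal payoffs (K − S): max(-13, 0) = 0, max(15, 0) = 15
Node 0 (S = 40): V_0 = 1/1.1·[0.7143·0.0000 + 0.2857·15.0000] = 3.8961

$3.90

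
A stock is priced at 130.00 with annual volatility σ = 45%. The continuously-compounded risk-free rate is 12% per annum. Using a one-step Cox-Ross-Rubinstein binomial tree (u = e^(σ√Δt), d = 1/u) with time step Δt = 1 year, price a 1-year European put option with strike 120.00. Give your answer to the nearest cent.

15.59

CRR parameters: u = e^(σ√Δt) = e^(0.45·√1) = 1.5683, d = 1/u = 0.6376
Per-period rate: rΔt = 0.12·1 = 0.12, so R = e^0.12 = 1.1275
Risk-neutral probability p = (e^0.12 − 0.6376)/(1.5683 − 0.6376) = 0.4899/0.9307 = 0.5264
Terminal stock prices: S_u = 203.9, S_d = 82.89
Terminal payoffs (K − S): max(-83.88, 0) = 0, max(37.11, 0) = 37.11
Node 0 (S = 130): V_0 = e^(−0.12)·[0.5264·0.0000 + 0.4736·37.1083] = 15.5887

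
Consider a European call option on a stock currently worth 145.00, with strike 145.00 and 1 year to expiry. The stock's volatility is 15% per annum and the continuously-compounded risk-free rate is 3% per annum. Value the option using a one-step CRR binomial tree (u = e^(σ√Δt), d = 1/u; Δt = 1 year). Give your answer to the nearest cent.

12.84

CRR parameters: u = e^(σ√Δt) = e^(0.15·√1) = 1.1618, d = 1/u = 0.8607
Per-period rate: rΔt = 0.03·1 = 0.03, so R = e^0.03 = 1.0305
Risk-neutral probability p = (e^0.03 − 0.8607)/(1.1618 − 0.8607) = 0.1697/0.3011 = 0.5637
Terminal stock prices: S_u = 168.5, S_d = 124.8
Terminal payoffs (S − K): max(23.47, 0) = 23.47, max(-20.2, 0) = 0
Node 0 (S = 145): V_0 = e^(−0.03)·[0.5637·23.4660 + 0.4363·0.0000] = 12.8370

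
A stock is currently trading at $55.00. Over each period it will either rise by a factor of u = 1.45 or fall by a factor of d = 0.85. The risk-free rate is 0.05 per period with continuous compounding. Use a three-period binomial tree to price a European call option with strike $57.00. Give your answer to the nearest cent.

Risk-neutral probability p = (e^0.05 − 0.85)/(1.45 − 0.85) = 0.2013/0.6000 = 0.3355
Terminal stock prices: S_uuu = 167.7, S_uud = 98.29, S_udd = 57.62, S_ddd = 33.78
Terminal payoffs (S − K): max(110.7, 0) = 110.7, max(41.29, 0) = 41.29, max(0.6194, 0) = 0.6194, max(-23.22, 0) = 0
Node uu (S = 115.6): V_uu = e^(−0.05)·[0.3355·110.6744 + 0.6645·41.2919] = 61.4174
Node ud (S = 67.79): V_ud = e^(−0.05)·[0.3355·41.2919 + 0.6645·0.6194] = 13.5674
Node dd (S = 39.74): V_dd = e^(−0.05)·[0.3355·0.6194 + 0.6645·0.0000] = 0.1976
Node u (S = 79.75): V_u = e^(−0.05)·[0.3355·61.4174 + 0.6645·13.5674] = 28.1743
Node d (S = 46.75): V_d = e^(−0.05)·[0.3355·13.5674 + 0.6645·0.1976] = 4.4542
Node 0 (S = 55): V_0 = e^(−0.05)·[0.3355·28.1743 + 0.6645·4.4542] = 11.8058

$11.81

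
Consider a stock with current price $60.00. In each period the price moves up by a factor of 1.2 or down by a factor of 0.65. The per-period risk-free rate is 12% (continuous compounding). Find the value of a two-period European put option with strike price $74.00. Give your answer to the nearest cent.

Risk-neutral probability p = (e^0.12 − 0.65)/(1.2 − 0.65) = 0.4775/0.5500 = 0.8682
Terminal stock prices: S_uu = 86.4, S_ud = 46.8, S_dd = 25.35
Terminal payoffs (K − S): max(-12.4, 0) = 0, max(27.2, 0) = 27.2, max(48.65, 0) = 48.65
Node u (S = 72): V_u = e^(−0.12)·[0.8682·0.0000 + 0.1318·27.2000] = 3.1802
Node d (S = 39): V_d = e^(−0.12)·[0.8682·27.2000 + 0.1318·48.6500] = 26.6321
Node 0 (S = 60): V_0 = e^(−0.12)·[0.8682·3.1802 + 0.1318·26.6321] = 5.5625

$5.56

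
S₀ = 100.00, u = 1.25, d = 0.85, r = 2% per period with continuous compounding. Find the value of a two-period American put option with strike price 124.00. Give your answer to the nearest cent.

Risk-neutral probability p = (e^0.02 − 0.85)/(1.25 − 0.85) = 0.1702/0.4000 = 0.4255
Terminal stock prices: S_uu = 156.2, S_ud = 106.2, S_dd = 72.25
Terminal payoffs (K − S): max(-32.25, 0) = 0, max(17.75, 0) = 17.75, max(51.75, 0) = 51.75
Node u (S = 125): continuation = e^(−0.02)·[0.4255·0.0000 + 0.5745·17.7500] = 9.9954; exercise value = 0.0000 ≤ continuation, so V_u = 9.9954
Node d (S = 85): continuation = e^(−0.02)·[0.4255·17.7500 + 0.5745·51.7500] = 36.5446; exercise value = 39.0000 > continuation, so V_d = 39.0000 (exercise)
Node 0 (S = 100): continuation = e^(−0.02)·[0.4255·9.9954 + 0.5745·39.0000] = 26.1306; exercise value = 24.0000 ≤ continuation, so V_0 = 26.1306

26.13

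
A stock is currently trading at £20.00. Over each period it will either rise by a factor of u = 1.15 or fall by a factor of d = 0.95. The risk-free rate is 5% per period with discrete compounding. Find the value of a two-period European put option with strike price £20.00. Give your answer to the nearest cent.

£0.44

Risk-neutral probability p = (1 + 0.05 − 0.95)/(1.15 − 0.95) = 0.1000/0.2000 = 0.5000
Terminal stock prices: S_uu = 26.45, S_ud = 21.85, S_dd = 18.05
Terminal payoffs (K − S): max(-6.45, 0) = 0, max(-1.85, 0) = 0, max(1.95, 0) = 1.95
Node u (S = 23): V_u = 1/1.05·[0.5000·0.0000 + 0.5000·0.0000] = 0.0000
Node d (S = 19): V_d = 1/1.05·[0.5000·0.0000 + 0.5000·1.9500] = 0.9286
Node 0 (S = 20): V_0 = 1/1.05·[0.5000·0.0000 + 0.5000·0.9286] = 0.4422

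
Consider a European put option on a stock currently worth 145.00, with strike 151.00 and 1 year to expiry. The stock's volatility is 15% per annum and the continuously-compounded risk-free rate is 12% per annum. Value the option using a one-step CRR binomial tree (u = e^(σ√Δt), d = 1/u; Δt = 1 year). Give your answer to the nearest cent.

2.65

CRR parameters: u = e^(σ√Δt) = e^(0.15·√1) = 1.1618, d = 1/u = 0.8607
Per-period rate: rΔt = 0.12·1 = 0.12, so R = e^0.12 = 1.1275
Risk-neutral probability p = (e^0.12 − 0.8607)/(1.1618 − 0.8607) = 0.2668/0.3011 = 0.8860
Terminal stock prices: S_u = 168.5, S_d = 124.8
Terminal payoffs (K − S): max(-17.47, 0) = 0, max(26.2, 0) = 26.2
Node 0 (S = 145): V_0 = e^(−0.12)·[0.8860·0.0000 + 0.1140·26.1973] = 2.6495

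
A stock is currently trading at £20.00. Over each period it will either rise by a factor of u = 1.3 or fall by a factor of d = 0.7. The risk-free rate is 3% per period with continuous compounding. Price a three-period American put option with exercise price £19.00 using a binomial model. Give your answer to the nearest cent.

Risk-neutral probability p = (e^0.03 − 0.7)/(1.3 − 0.7) = 0.3305/0.6000 = 0.5508
Terminal stock prices: S_uuu = 43.94, S_uud = 23.66, S_udd = 12.74, S_ddd = 6.86
Terminal payoffs (K − S): max(-24.94, 0) = 0, max(-4.66, 0) = 0, max(6.26, 0) = 6.26, max(12.14, 0) = 12.14
Node uu (S = 33.8): continuation = e^(−0.03)·[0.5508·0.0000 + 0.4492·0.0000] = 0.0000; exercise value = 0.0000 ≤ continuation, so V_uu = 0.0000
Node ud (S = 18.2): continuation = e^(−0.03)·[0.5508·0.0000 + 0.4492·6.2600] = 2.7291; exercise value = 0.8000 ≤ continuation, so V_ud = 2.7291
Node dd (S = 9.8): continuation = e^(−0.03)·[0.5508·6.2600 + 0.4492·12.1400] = 8.6385; exercise value = 9.2000 > continuation, so V_dd = 9.2000 (exercise)
Node u (S = 26): continuation = e^(−0.03)·[0.5508·0.0000 + 0.4492·2.7291] = 1.1898; exercise value = 0.0000 ≤ continuation, so V_u = 1.1898
Node d (S = 14): continuation = e^(−0.03)·[0.5508·2.7291 + 0.4492·9.2000] = 5.4696; exercise value = 5.0000 ≤ continuation, so V_d = 5.4696
Node 0 (S = 20): continuation = e^(−0.03)·[0.5508·1.1898 + 0.4492·5.4696] = 3.0205; exercise value = 0.0000 ≤ continuation, so V_0 = 3.0205

£3.02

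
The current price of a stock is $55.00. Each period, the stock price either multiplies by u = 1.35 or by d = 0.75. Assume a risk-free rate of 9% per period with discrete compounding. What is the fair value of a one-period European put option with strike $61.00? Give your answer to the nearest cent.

$7.85

Risk-neutral probability p = (1 + 0.09 − 0.75)/(1.35 − 0.75) = 0.3400/0.6000 = 0.5667
Terminal stock prices: S_u = 74.25, S_d = 41.25
Terminal payoffs (K − S): max(-13.25, 0) = 0, max(19.75, 0) = 19.75
Node 0 (S = 55): V_0 = 1/1.09·[0.5667·0.0000 + 0.4333·19.7500] = 7.8517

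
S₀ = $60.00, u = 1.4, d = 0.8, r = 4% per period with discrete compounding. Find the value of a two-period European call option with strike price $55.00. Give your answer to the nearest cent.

Risk-neutral probability p = (1 + 0.04 − 0.8)/(1.4 − 0.8) = 0.2400/0.6000 = 0.4000
Terminal stock prices: S_uu = 117.6, S_ud = 67.2, S_dd = 38.4
Terminal payoffs (S − K): max(62.6, 0) = 62.6, max(12.2, 0) = 12.2, max(-16.6, 0) = 0
Node u (S = 84): V_u = 1/1.04·[0.4000·62.6000 + 0.6000·12.2000] = 31.1154
Node d (S = 48): V_d = 1/1.04·[0.4000·12.2000 + 0.6000·0.0000] = 4.6923
Node 0 (S = 60): V_0 = 1/1.04·[0.4000·31.1154 + 0.6000·4.6923] = 14.6746

$14.67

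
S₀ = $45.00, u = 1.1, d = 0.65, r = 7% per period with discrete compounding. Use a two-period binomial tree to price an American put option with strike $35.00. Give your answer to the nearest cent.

$0.51

Risk-neutral probability p = (1 + 0.07 − 0.65)/(1.1 − 0.65) = 0.4200/0.4500 = 0.9333
Terminal stock prices: S_uu = 54.45, S_ud = 32.18, S_dd = 19.01
Terminal payoffs (K − S): max(-19.45, 0) = 0, max(2.825, 0) = 2.825, max(15.99, 0) = 15.99
Node u (S = 49.5): continuation = 1/1.07·[0.9333·0.0000 + 0.0667·2.8250] = 0.1760; exercise value = 0.0000 ≤ continuation, so V_u = 0.1760
Node d (S = 29.25): continuation = 1/1.07·[0.9333·2.8250 + 0.0667·15.9875] = 3.4603; exercise value = 5.7500 > continuation, so V_d = 5.7500 (exercise)
Node 0 (S = 45): continuation = 1/1.07·[0.9333·0.1760 + 0.0667·5.7500] = 0.5118; exercise value = 0.0000 ≤ continuation, so V_0 = 0.5118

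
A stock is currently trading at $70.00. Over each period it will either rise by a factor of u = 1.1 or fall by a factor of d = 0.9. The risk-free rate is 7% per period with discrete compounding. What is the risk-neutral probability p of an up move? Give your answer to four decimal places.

Risk-neutral probability p = (1 + 0.07 − 0.9)/(1.1 − 0.9) = 0.1700/0.2000 = 0.8500

p = 0.8500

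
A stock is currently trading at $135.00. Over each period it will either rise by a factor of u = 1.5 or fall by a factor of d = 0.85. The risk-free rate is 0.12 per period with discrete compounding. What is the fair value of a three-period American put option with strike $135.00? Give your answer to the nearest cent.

$10.57

Risk-neutral probability p = (1 + 0.12 − 0.85)/(1.5 − 0.85) = 0.2700/0.6500 = 0.4154
Terminal stock prices: S_uuu = 455.6, S_uud = 258.2, S_udd = 146.3, S_ddd = 82.91
Terminal payoffs (K − S): max(-320.6, 0) = 0, max(-123.2, 0) = 0, max(-11.31, 0) = 0, max(52.09, 0) = 52.09
Node uu (S = 303.8): continuation = 1/1.12·[0.4154·0.0000 + 0.5846·0.0000] = 0.0000; exercise value = 0.0000 ≤ continuation, so V_uu = 0.0000
Node ud (S = 172.1): continuation = 1/1.12·[0.4154·0.0000 + 0.5846·0.0000] = 0.0000; exercise value = 0.0000 ≤ continuation, so V_ud = 0.0000
Node dd (S = 97.54): continuation = 1/1.12·[0.4154·0.0000 + 0.5846·52.0931] = 27.1915; exercise value = 37.4625 > continuation, so V_dd = 37.4625 (exercise)
Node u (S = 202.5): continuation = 1/1.12·[0.4154·0.0000 + 0.5846·0.0000] = 0.0000; exercise value = 0.0000 ≤ continuation, so V_u = 0.0000
Node d (S = 114.8): continuation = 1/1.12·[0.4154·0.0000 + 0.5846·37.4625] = 19.5546; exercise value = 20.2500 > continuation, so V_d = 20.2500 (exercise)
Node 0 (S = 135): continuation = 1/1.12·[0.4154·0.0000 + 0.5846·20.2500] = 10.5701; exercise value = 0.0000 ≤ continuation, so V_0 = 10.5701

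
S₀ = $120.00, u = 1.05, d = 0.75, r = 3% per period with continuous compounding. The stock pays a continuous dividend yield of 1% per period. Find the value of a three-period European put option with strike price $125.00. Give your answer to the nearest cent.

$7.08

Per-period risk-free factor R = e^0.03 = 1.0305; dividend-adjusted growth = e^(0.03−0.01) = 1.0202.
Risk-neutral probability p = (1.0202 − 0.75)/(1.05 − 0.75) = 0.2702/0.3000 = 0.9007
Terminal stock prices: S_uuu = 138.9, S_uud = 99.23, S_udd = 70.88, S_ddd = 50.62
Terminal payoffs (K − S): max(-13.92, 0) = 0, max(25.77, 0) = 25.77, max(54.12, 0) = 54.12, max(74.38, 0) = 74.38
Node uu (S = 132.3): V_uu = e^(−0.03)·[0.9007·0.0000 + 0.0993·25.7750] = 2.4845
Node ud (S = 94.5): V_ud = e^(−0.03)·[0.9007·25.7750 + 0.0993·54.1250] = 27.7460
Node dd (S = 67.5): V_dd = e^(−0.03)·[0.9007·54.1250 + 0.0993·74.3750] = 54.4773
Node u (S = 126): V_u = e^(−0.03)·[0.9007·2.4845 + 0.0993·27.7460] = 4.8461
Node d (S = 90): V_d = e^(−0.03)·[0.9007·27.7460 + 0.0993·54.4773] = 29.5027
Node 0 (S = 120): V_0 = e^(−0.03)·[0.9007·4.8461 + 0.0993·29.5027] = 7.0796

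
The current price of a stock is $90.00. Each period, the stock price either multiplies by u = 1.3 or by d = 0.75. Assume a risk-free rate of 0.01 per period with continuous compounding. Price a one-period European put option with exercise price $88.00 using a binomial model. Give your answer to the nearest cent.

$10.70

Risk-neutral probability p = (e^0.01 − 0.75)/(1.3 − 0.75) = 0.2601/0.5500 = 0.4728
Terminal stock prices: S_u = 117, S_d = 67.5
Terminal payoffs (K − S): max(-29, 0) = 0, max(20.5, 0) = 20.5
Node 0 (S = 90): V_0 = e^(−0.01)·[0.4728·0.0000 + 0.5272·20.5000] = 10.6997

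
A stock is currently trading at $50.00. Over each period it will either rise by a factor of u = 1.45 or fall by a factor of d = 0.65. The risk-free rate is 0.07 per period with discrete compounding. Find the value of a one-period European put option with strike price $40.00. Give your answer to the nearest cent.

$3.33

Risk-neutral probability p = (1 + 0.07 − 0.65)/(1.45 − 0.65) = 0.4200/0.8000 = 0.5250
Terminal stock prices: S_u = 72.5, S_d = 32.5
Terminal payoffs (K − S): max(-32.5, 0) = 0, max(7.5, 0) = 7.5
Node 0 (S = 50): V_0 = 1/1.07·[0.5250·0.0000 + 0.4750·7.5000] = 3.3294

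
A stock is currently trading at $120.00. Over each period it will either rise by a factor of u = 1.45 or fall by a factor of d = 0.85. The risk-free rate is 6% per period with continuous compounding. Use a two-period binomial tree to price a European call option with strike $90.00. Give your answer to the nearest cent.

Risk-neutral probability p = (e^0.06 − 0.85)/(1.45 − 0.85) = 0.2118/0.6000 = 0.3531
Terminal stock prices: S_uu = 252.3, S_ud = 147.9, S_dd = 86.7
Terminal payoffs (S − K): max(162.3, 0) = 162.3, max(57.9, 0) = 57.9, max(-3.3, 0) = 0
Node u (S = 174): V_u = e^(−0.06)·[0.3531·162.3000 + 0.6469·57.9000] = 89.2412
Node d (S = 102): V_d = e^(−0.06)·[0.3531·57.9000 + 0.6469·0.0000] = 19.2518
Node 0 (S = 120): V_0 = e^(−0.06)·[0.3531·89.2412 + 0.6469·19.2518] = 41.4021

$41.40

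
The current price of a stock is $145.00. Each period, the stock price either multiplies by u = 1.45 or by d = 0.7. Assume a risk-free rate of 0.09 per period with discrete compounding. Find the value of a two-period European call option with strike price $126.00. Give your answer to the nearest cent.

$49.60

Risk-neutral probability p = (1 + 0.09 − 0.7)/(1.45 − 0.7) = 0.3900/0.7500 = 0.5200
Terminal stock prices: S_uu = 304.9, S_ud = 147.2, S_dd = 71.05
Terminal payoffs (S − K): max(178.9, 0) = 178.9, max(21.17, 0) = 21.17, max(-54.95, 0) = 0
Node u (S = 210.2): V_u = 1/1.09·[0.5200·178.8625 + 0.4800·21.1750] = 94.6537
Node d (S = 101.5): V_d = 1/1.09·[0.5200·21.1750 + 0.4800·0.0000] = 10.1018
Node 0 (S = 145): V_0 = 1/1.09·[0.5200·94.6537 + 0.4800·10.1018] = 49.6044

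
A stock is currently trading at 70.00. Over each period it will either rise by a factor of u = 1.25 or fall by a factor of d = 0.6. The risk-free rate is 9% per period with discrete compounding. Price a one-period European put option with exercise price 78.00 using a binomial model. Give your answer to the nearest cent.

8.13

Risk-neutral probability p = (1 + 0.09 − 0.6)/(1.25 − 0.6) = 0.4900/0.6500 = 0.7538
Terminal stock prices: S_u = 87.5, S_d = 42
Terminal payoffs (K − S): max(-9.5, 0) = 0, max(36, 0) = 36
Node 0 (S = 70): V_0 = 1/1.09·[0.7538·0.0000 + 0.2462·36.0000] = 8.1299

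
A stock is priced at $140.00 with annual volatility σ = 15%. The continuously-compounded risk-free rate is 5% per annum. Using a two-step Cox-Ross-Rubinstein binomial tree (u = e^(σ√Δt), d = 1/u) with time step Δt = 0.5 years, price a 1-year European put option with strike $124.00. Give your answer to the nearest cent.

CRR parameters: u = e^(σ√Δt) = e^(0.15·√0.5) = 1.1119, d = 1/u = 0.8994
Per-period rate: rΔt = 0.05·0.5 = 0.025, so R = e^0.025 = 1.0253
Risk-neutral probability p = (e^0.025 − 0.8994)/(1.1119 − 0.8994) = 0.1259/0.2125 = 0.5926
Terminal stock prices: S_uu = 173.1, S_ud = 140, S_dd = 113.2
Terminal payoffs (K − S): max(-49.08, 0) = 0, max(-16, 0) = 0, max(10.76, 0) = 10.76
Node u (S = 155.7): V_u = e^(−0.025)·[0.5926·0.0000 + 0.4074·0.0000] = 0.0000
Node d (S = 125.9): V_d = e^(−0.025)·[0.5926·0.0000 + 0.4074·10.7599] = 4.2751
Node 0 (S = 140): V_0 = e^(−0.025)·[0.5926·0.0000 + 0.4074·4.2751] = 1.6986

$1.70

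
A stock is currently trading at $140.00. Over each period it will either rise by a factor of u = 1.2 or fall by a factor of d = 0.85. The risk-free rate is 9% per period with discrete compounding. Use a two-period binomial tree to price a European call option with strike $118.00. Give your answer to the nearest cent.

Risk-neutral probability p = (1 + 0.09 − 0.85)/(1.2 − 0.85) = 0.2400/0.3500 = 0.6857
Terminal stock prices: S_uu = 201.6, S_ud = 142.8, S_dd = 101.1
Terminal payoffs (S − K): max(83.6, 0) = 83.6, max(24.8, 0) = 24.8, max(-16.85, 0) = 0
Node u (S = 168): V_u = 1/1.09·[0.6857·83.6000 + 0.3143·24.8000] = 59.7431
Node d (S = 119): V_d = 1/1.09·[0.6857·24.8000 + 0.3143·0.0000] = 15.6016
Node 0 (S = 140): V_0 = 1/1.09·[0.6857·59.7431 + 0.3143·15.6016] = 42.0826

$42.08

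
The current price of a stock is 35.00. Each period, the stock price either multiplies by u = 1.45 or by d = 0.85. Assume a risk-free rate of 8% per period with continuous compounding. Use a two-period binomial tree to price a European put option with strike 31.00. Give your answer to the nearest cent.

1.82

Risk-neutral probability p = (e^0.08 − 0.85)/(1.45 − 0.85) = 0.2333/0.6000 = 0.3888
Terminal stock prices: S_uu = 73.59, S_ud = 43.14, S_dd = 25.29
Terminal payoffs (K − S): max(-42.59, 0) = 0, max(-12.14, 0) = 0, max(5.713, 0) = 5.713
Node u (S = 50.75): V_u = e^(−0.08)·[0.3888·0.0000 + 0.6112·0.0000] = 0.0000
Node d (S = 29.75): V_d = e^(−0.08)·[0.3888·0.0000 + 0.6112·5.7125] = 3.2230
Node 0 (S = 35): V_0 = e^(−0.08)·[0.3888·0.0000 + 0.6112·3.2230] = 1.8184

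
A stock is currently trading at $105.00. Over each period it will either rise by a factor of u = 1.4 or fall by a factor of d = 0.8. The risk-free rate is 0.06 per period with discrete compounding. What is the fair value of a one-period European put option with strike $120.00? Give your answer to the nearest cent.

Risk-neutral probability p = (1 + 0.06 − 0.8)/(1.4 − 0.8) = 0.2600/0.6000 = 0.4333
Terminal stock prices: S_u = 147, S_d = 84
Terminal payoffs (K − S): max(-27, 0) = 0, max(36, 0) = 36
Node 0 (S = 105): V_0 = 1/1.06·[0.4333·0.0000 + 0.5667·36.0000] = 19.2453

$19.25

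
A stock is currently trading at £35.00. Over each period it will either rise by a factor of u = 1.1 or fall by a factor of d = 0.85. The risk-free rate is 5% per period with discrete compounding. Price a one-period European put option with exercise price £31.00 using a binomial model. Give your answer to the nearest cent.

£0.24

Risk-neutral probability p = (1 + 0.05 − 0.85)/(1.1 − 0.85) = 0.2000/0.2500 = 0.8000
Terminal stock prices: S_u = 38.5, S_d = 29.75
Terminal payoffs (K − S): max(-7.5, 0) = 0, max(1.25, 0) = 1.25
Node 0 (S = 35): V_0 = 1/1.05·[0.8000·0.0000 + 0.2000·1.2500] = 0.2381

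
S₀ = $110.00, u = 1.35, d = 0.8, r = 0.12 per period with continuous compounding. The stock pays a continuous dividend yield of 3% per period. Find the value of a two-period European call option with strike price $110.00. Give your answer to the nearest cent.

Per-period risk-free factor R = e^0.12 = 1.1275; dividend-adjusted growth = e^(0.12−0.03) = 1.0942.
Risk-neutral probability p = (1.0942 − 0.8)/(1.35 − 0.8) = 0.2942/0.5500 = 0.5349
Terminal stock prices: S_uu = 200.5, S_ud = 118.8, S_dd = 70.4
Terminal payoffs (S − K): max(90.48, 0) = 90.48, max(8.8, 0) = 8.8, max(-39.6, 0) = 0
Node u (S = 148.5): V_u = e^(−0.12)·[0.5349·90.4750 + 0.4651·8.8000] = 46.5499
Node d (S = 88): V_d = e^(−0.12)·[0.5349·8.8000 + 0.4651·0.0000] = 4.1745
Node 0 (S = 110): V_0 = e^(−0.12)·[0.5349·46.5499 + 0.4651·4.1745] = 23.8045

$23.80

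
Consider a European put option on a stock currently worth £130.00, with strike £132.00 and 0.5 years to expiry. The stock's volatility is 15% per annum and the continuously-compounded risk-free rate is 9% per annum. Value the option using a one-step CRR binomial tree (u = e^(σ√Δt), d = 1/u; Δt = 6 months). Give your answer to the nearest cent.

CRR parameters: u = e^(σ√Δt) = e^(0.15·√0.5) = 1.1119, d = 1/u = 0.8994
Per-period rate: rΔt = 0.09·0.5 = 0.045, so R = e^0.045 = 1.0460
Risk-neutral probability p = (e^0.045 − 0.8994)/(1.1119 − 0.8994) = 0.1467/0.2125 = 0.6901
Terminal stock prices: S_u = 144.5, S_d = 116.9
Terminal payoffs (K − S): max(-12.55, 0) = 0, max(15.08, 0) = 15.08
Node 0 (S = 130): V_0 = e^(−0.045)·[0.6901·0.0000 + 0.3099·15.0825] = 4.4687

£4.47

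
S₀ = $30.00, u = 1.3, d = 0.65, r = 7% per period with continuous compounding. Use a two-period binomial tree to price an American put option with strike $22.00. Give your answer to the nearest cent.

$0.99

Risk-neutral probability p = (e^0.07 − 0.65)/(1.3 − 0.65) = 0.4225/0.6500 = 0.6500
Terminal stock prices: S_uu = 50.7, S_ud = 25.35, S_dd = 12.68
Terminal payoffs (K − S): max(-28.7, 0) = 0, max(-3.35, 0) = 0, max(9.325, 0) = 9.325
Node u (S = 39): continuation = e^(−0.07)·[0.6500·0.0000 + 0.3500·0.0000] = 0.0000; exercise value = 0.0000 ≤ continuation, so V_u = 0.0000
Node d (S = 19.5): continuation = e^(−0.07)·[0.6500·0.0000 + 0.3500·9.3250] = 3.0430; exercise value = 2.5000 ≤ continuation, so V_d = 3.0430
Node 0 (S = 30): continuation = e^(−0.07)·[0.6500·0.0000 + 0.3500·3.0430] = 0.9930; exercise value = 0.0000 ≤ continuation, so V_0 = 0.9930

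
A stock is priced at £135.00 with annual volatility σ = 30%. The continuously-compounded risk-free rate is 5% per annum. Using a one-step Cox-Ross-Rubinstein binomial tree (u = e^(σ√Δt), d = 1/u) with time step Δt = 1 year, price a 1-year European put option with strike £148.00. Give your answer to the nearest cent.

CRR parameters: u = e^(σ√Δt) = e^(0.3·√1) = 1.3499, d = 1/u = 0.7408
Per-period rate: rΔt = 0.05·1 = 0.05, so R = e^0.05 = 1.0513
Risk-neutral probability p = (e^0.05 − 0.7408)/(1.3499 − 0.7408) = 0.3105/0.6090 = 0.5097
Terminal stock prices: S_u = 182.2, S_d = 100
Terminal payoffs (K − S): max(-34.23, 0) = 0, max(47.99, 0) = 47.99
Node 0 (S = 135): V_0 = e^(−0.05)·[0.5097·0.0000 + 0.4903·47.9895] = 22.3799

£22.38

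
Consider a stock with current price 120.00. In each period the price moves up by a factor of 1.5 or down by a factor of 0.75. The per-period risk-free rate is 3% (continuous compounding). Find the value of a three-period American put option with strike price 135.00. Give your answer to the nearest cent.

33.96

Risk-neutral probability p = (e^0.03 − 0.75)/(1.5 − 0.75) = 0.2805/0.7500 = 0.3739
Terminal stock prices: S_uuu = 405, S_uud = 202.5, S_udd = 101.2, S_ddd = 50.62
Terminal payoffs (K − S): max(-270, 0) = 0, max(-67.5, 0) = 0, max(33.75, 0) = 33.75, max(84.38, 0) = 84.38
Node uu (S = 270): continuation = e^(−0.03)·[0.3739·0.0000 + 0.6261·0.0000] = 0.0000; exercise value = 0.0000 ≤ continuation, so V_uu = 0.0000
Node ud (S = 135): continuation = e^(−0.03)·[0.3739·0.0000 + 0.6261·33.7500] = 20.5051; exercise value = 0.0000 ≤ continuation, so V_ud = 20.5051
Node dd (S = 67.5): continuation = e^(−0.03)·[0.3739·33.7500 + 0.6261·84.3750] = 63.5101; exercise value = 67.5000 > continuation, so V_dd = 67.5000 (exercise)
Node u (S = 180): continuation = e^(−0.03)·[0.3739·0.0000 + 0.6261·20.5051] = 12.4580; exercise value = 0.0000 ≤ continuation, so V_u = 12.4580
Node d (S = 90): continuation = e^(−0.03)·[0.3739·20.5051 + 0.6261·67.5000] = 48.4512; exercise value = 45.0000 ≤ continuation, so V_d = 48.4512
Node 0 (S = 120): continuation = e^(−0.03)·[0.3739·12.4580 + 0.6261·48.4512] = 33.9578; exercise value = 15.0000 ≤ continuation, so V_0 = 33.9578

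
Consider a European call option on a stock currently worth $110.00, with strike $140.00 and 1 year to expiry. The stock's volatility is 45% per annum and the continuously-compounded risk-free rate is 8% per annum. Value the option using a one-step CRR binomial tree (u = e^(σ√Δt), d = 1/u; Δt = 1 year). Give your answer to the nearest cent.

$14.37

CRR parameters: u = e^(σ√Δt) = e^(0.45·√1) = 1.5683, d = 1/u = 0.6376
Per-period rate: rΔt = 0.08·1 = 0.08, so R = e^0.08 = 1.0833
Risk-neutral probability p = (e^0.08 − 0.6376)/(1.5683 − 0.6376) = 0.4457/0.9307 = 0.4789
Terminal stock prices: S_u = 172.5, S_d = 70.14
Terminal payoffs (S − K): max(32.51, 0) = 32.51, max(-69.86, 0) = 0
Node 0 (S = 110): V_0 = e^(−0.08)·[0.4789·32.5143 + 0.5211·0.0000] = 14.3725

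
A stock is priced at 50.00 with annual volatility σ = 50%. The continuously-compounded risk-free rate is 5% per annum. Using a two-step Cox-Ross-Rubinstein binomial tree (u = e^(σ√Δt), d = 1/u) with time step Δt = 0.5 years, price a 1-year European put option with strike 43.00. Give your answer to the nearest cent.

5.33

CRR parameters: u = e^(σ√Δt) = e^(0.5·√0.5) = 1.4241, d = 1/u = 0.7022
Per-period rate: rΔt = 0.05·0.5 = 0.025, so R = e^0.025 = 1.0253
Risk-neutral probability p = (e^0.025 − 0.7022)/(1.4241 − 0.7022) = 0.3231/0.7219 = 0.4476
Terminal stock prices: S_uu = 101.4, S_ud = 50, S_dd = 24.65
Terminal payoffs (K − S): max(-58.41, 0) = 0, max(-7, 0) = 0, max(18.35, 0) = 18.35
Node u (S = 71.21): V_u = e^(−0.025)·[0.4476·0.0000 + 0.5524·0.0000] = 0.0000
Node d (S = 35.11): V_d = e^(−0.025)·[0.4476·0.0000 + 0.5524·18.3466] = 9.8847
Node 0 (S = 50): V_0 = e^(−0.025)·[0.4476·0.0000 + 0.5524·9.8847] = 5.3256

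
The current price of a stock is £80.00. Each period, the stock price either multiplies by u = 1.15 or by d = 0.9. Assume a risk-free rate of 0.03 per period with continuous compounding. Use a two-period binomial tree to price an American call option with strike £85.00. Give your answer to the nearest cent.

£5.33

Risk-neutral probability p = (e^0.03 − 0.9)/(1.15 − 0.9) = 0.1305/0.2500 = 0.5218
Terminal stock prices: S_uu = 105.8, S_ud = 82.8, S_dd = 64.8
Terminal payoffs (S − K): max(20.8, 0) = 20.8, max(-2.2, 0) = 0, max(-20.2, 0) = 0
Node u (S = 92): continuation = e^(−0.03)·[0.5218·20.8000 + 0.4782·0.0000] = 10.5330; exercise value = 7.0000 ≤ continuation, so V_u = 10.5330
Node d (S = 72): continuation = e^(−0.03)·[0.5218·0.0000 + 0.4782·0.0000] = 0.0000; exercise value = 0.0000 ≤ continuation, so V_d = 0.0000
Node 0 (S = 80): continuation = e^(−0.03)·[0.5218·10.5330 + 0.4782·0.0000] = 5.3339; exercise value = 0.0000 ≤ continuation, so V_0 = 5.3339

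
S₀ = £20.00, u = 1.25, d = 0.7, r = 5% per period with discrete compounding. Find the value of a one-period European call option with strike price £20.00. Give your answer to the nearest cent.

Risk-neutral probability p = (1 + 0.05 − 0.7)/(1.25 − 0.7) = 0.3500/0.5500 = 0.6364
Terminal stock prices: S_u = 25, S_d = 14
Terminal payoffs (S − K): max(5, 0) = 5, max(-6, 0) = 0
Node 0 (S = 20): V_0 = 1/1.05·[0.6364·5.0000 + 0.3636·0.0000] = 3.0303

£3.03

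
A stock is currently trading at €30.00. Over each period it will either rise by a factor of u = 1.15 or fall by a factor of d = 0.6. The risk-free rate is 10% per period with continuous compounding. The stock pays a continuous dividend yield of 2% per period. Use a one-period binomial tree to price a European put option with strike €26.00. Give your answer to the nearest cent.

€0.88

Per-period risk-free factor R = e^0.1 = 1.1052; dividend-adjusted growth = e^(0.1−0.02) = 1.0833.
Risk-neutral probability p = (1.0833 − 0.6)/(1.15 − 0.6) = 0.4833/0.5500 = 0.8787
Terminal stock prices: S_u = 34.5, S_d = 18
Terminal payoffs (K − S): max(-8.5, 0) = 0, max(8, 0) = 8
Node 0 (S = 30): V_0 = e^(−0.1)·[0.8787·0.0000 + 0.1213·8.0000] = 0.8780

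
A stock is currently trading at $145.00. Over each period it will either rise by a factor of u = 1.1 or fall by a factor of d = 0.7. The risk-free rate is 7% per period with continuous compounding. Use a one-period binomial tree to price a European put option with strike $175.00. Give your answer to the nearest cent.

Risk-neutral probability p = (e^0.07 − 0.7)/(1.1 − 0.7) = 0.3725/0.4000 = 0.9313
Terminal stock prices: S_u = 159.5, S_d = 101.5
Terminal payoffs (K − S): max(15.5, 0) = 15.5, max(73.5, 0) = 73.5
Node 0 (S = 145): V_0 = e^(−0.07)·[0.9313·15.5000 + 0.0687·73.5000] = 18.1689

$18.17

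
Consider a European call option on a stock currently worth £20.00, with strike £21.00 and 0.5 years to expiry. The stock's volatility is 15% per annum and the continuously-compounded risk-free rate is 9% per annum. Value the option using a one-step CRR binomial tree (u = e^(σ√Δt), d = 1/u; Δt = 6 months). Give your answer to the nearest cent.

CRR parameters: u = e^(σ√Δt) = e^(0.15·√0.5) = 1.1119, d = 1/u = 0.8994
Per-period rate: rΔt = 0.09·0.5 = 0.045, so R = e^0.045 = 1.0460
Risk-neutral probability p = (e^0.045 − 0.8994)/(1.1119 − 0.8994) = 0.1467/0.2125 = 0.6901
Terminal stock prices: S_u = 22.24, S_d = 17.99
Terminal payoffs (S − K): max(1.238, 0) = 1.238, max(-3.013, 0) = 0
Node 0 (S = 20): V_0 = e^(−0.045)·[0.6901·1.2379 + 0.3099·0.0000] = 0.8167

£0.82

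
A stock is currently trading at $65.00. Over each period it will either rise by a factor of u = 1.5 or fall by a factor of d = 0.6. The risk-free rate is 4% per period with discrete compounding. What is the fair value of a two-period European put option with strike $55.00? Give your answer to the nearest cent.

Risk-neutral probability p = (1 + 0.04 − 0.6)/(1.5 − 0.6) = 0.4400/0.9000 = 0.4889
Terminal stock prices: S_uu = 146.2, S_ud = 58.5, S_dd = 23.4
Terminal payoffs (K − S): max(-91.25, 0) = 0, max(-3.5, 0) = 0, max(31.6, 0) = 31.6
Node u (S = 97.5): V_u = 1/1.04·[0.4889·0.0000 + 0.5111·0.0000] = 0.0000
Node d (S = 39): V_d = 1/1.04·[0.4889·0.0000 + 0.5111·31.6000] = 15.5299
Node 0 (S = 65): V_0 = 1/1.04·[0.4889·0.0000 + 0.5111·15.5299] = 7.6322

$7.63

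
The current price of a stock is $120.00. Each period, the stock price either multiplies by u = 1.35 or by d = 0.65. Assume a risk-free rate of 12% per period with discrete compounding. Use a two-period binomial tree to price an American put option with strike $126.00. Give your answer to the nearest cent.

Risk-neutral probability p = (1 + 0.12 − 0.65)/(1.35 − 0.65) = 0.4700/0.7000 = 0.6714
Terminal stock prices: S_uu = 218.7, S_ud = 105.3, S_dd = 50.7
Terminal payoffs (K − S): max(-92.7, 0) = 0, max(20.7, 0) = 20.7, max(75.3, 0) = 75.3
Node u (S = 162): continuation = 1/1.12·[0.6714·0.0000 + 0.3286·20.7000] = 6.0727; exercise value = 0.0000 ≤ continuation, so V_u = 6.0727
Node d (S = 78): continuation = 1/1.12·[0.6714·20.7000 + 0.3286·75.3000] = 34.5000; exercise value = 48.0000 > continuation, so V_d = 48.0000 (exercise)
Node 0 (S = 120): continuation = 1/1.12·[0.6714·6.0727 + 0.3286·48.0000] = 17.7222; exercise value = 6.0000 ≤ continuation, so V_0 = 17.7222

$17.72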